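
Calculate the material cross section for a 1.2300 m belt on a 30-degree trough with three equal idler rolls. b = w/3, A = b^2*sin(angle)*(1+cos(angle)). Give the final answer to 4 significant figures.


b = 1.2300/3 = 0.41 m
A = 0.41^2 * sin(30 deg) * (1 + cos(30 deg))
A = 0.1568 m^2


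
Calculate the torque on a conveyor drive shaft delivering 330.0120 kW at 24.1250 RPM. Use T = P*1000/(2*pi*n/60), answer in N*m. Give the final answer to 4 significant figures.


omega = 2*pi*24.1250/60 = 2.52636 rad/s
T = 330.0120*1000 / 2.52636
T = 130600 N*m


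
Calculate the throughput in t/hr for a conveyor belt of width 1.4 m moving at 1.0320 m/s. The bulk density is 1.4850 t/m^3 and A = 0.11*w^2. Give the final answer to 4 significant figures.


A = 0.11 * 1.4^2 = 0.2156 m^2
C = 0.2156 * 1.0320 * 1.4850 * 3600
C = 1189 t/hr


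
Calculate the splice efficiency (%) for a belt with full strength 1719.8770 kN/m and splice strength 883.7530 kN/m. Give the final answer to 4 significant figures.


Eff = 883.7530 / 1719.8770 * 100
Eff = 51.38 %


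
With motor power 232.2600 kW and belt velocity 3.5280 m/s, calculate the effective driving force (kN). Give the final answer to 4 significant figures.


Te = P / v = 232.2600 / 3.5280
Te = 65.83 kN


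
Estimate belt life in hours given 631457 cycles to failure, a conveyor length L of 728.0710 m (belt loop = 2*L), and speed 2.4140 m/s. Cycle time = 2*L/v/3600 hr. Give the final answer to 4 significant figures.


cycle_time = 2 * 728.0710 / 2.4140 / 3600 = 0.167558 hr
life = 631457 * 0.167558 = 105800 hours


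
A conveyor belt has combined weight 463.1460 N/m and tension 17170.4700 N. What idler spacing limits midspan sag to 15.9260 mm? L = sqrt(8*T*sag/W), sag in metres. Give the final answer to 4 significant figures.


sag = 15.9260/1000 = 0.015926 m
L = sqrt(8 * 17170.4700 * 0.015926 / 463.1460)
L = 2.173 m


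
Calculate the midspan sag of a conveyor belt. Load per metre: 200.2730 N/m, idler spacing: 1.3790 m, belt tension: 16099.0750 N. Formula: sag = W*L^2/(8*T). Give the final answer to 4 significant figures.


sag = 200.2730 * 1.3790^2 / (8 * 16099.0750)
sag = 0.002957 m


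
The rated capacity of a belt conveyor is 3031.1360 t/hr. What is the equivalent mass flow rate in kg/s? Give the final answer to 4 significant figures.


m_dot = 3031.1360 * 1000 / 3600
m_dot = 842.0 kg/s


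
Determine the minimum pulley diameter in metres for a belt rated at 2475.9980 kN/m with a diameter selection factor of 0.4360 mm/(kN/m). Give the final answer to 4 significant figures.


D = 2475.9980 * 0.4360 / 1000
D = 1.080 m


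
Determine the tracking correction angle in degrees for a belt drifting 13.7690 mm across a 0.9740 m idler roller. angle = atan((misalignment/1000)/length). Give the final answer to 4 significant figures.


misalign_m = 13.7690 / 1000 = 0.013769 m
angle = atan(0.013769 / 0.9740)
angle = 0.8099 deg


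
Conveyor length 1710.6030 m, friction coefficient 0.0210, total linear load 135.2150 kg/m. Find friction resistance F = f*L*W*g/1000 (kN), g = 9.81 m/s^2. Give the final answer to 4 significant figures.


F = 0.0210 * 1710.6030 * 135.2150 * 9.81 / 1000
F = 47.65 kN


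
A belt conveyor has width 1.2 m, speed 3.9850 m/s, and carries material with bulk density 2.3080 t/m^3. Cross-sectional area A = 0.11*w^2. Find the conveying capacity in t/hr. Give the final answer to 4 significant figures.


A = 0.11 * 1.2^2 = 0.1584 m^2
C = 0.1584 * 3.9850 * 2.3080 * 3600
C = 5245 t/hr


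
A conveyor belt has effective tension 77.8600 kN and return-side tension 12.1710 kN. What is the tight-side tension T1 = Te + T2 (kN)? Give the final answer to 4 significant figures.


T1 = Te + T2 = 77.8600 + 12.1710
T1 = 90.03 kN


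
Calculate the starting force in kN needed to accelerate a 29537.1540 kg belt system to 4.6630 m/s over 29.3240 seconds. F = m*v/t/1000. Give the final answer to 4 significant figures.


F = 29537.1540 * 4.6630 / 29.3240 / 1000
F = 4.697 kN


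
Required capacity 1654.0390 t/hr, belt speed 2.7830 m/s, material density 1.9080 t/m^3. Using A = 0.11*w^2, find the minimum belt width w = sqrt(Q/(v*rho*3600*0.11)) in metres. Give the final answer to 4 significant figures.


A_req = 1654.0390 / (2.7830 * 1.9080 * 3600) = 0.086527 m^2
w = sqrt(0.086527 / 0.11)
w = 0.8869 m


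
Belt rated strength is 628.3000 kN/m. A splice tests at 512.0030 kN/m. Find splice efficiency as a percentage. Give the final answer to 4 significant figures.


Eff = 512.0030 / 628.3000 * 100
Eff = 81.49 %


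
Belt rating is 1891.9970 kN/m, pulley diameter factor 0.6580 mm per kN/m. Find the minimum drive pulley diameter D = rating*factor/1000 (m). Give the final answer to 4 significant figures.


D = 1891.9970 * 0.6580 / 1000
D = 1.245 m


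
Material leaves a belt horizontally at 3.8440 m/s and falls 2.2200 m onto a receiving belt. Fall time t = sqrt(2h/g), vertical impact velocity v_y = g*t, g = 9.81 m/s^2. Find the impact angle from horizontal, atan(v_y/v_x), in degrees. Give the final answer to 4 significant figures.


t = sqrt(2*2.2200/9.81) = 0.672755 s
v_y = 9.81 * 0.672755 = 6.59973 m/s
angle = atan(6.59973 / 3.8440) = 59.78 deg


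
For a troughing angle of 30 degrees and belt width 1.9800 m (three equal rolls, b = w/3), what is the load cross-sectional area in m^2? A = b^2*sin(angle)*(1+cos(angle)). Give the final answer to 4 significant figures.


b = 1.9800/3 = 0.66 m
A = 0.66^2 * sin(30 deg) * (1 + cos(30 deg))
A = 0.4064 m^2


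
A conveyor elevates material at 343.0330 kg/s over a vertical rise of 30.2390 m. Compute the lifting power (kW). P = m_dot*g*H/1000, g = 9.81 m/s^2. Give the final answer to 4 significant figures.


P = 343.0330 * 9.81 * 30.2390 / 1000
P = 101.8 kW


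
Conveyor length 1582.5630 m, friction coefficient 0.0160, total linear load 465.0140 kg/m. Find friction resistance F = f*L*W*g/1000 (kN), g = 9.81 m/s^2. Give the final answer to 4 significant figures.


F = 0.0160 * 1582.5630 * 465.0140 * 9.81 / 1000
F = 115.5 kN


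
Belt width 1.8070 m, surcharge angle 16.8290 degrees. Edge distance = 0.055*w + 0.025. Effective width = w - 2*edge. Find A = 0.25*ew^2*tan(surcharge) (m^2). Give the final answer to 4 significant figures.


edge = 0.055*1.8070 + 0.025 = 0.124385 m
ew = 1.8070 - 2*0.124385 = 1.55823 m
A = 0.25 * 1.55823^2 * tan(16.8290 deg)
A = 0.1836 m^2


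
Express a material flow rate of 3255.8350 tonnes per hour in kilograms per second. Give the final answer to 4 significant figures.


m_dot = 3255.8350 * 1000 / 3600
m_dot = 904.4 kg/s


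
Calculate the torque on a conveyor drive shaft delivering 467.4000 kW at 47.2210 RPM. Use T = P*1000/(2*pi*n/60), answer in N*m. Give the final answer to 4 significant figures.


omega = 2*pi*47.2210/60 = 4.94497 rad/s
T = 467.4000*1000 / 4.94497
T = 94520 N*m


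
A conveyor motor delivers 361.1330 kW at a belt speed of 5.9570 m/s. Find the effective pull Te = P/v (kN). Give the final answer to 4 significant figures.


Te = P / v = 361.1330 / 5.9570
Te = 60.62 kN


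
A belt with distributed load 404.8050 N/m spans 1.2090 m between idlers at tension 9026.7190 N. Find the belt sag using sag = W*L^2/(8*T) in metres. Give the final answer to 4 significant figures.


sag = 404.8050 * 1.2090^2 / (8 * 9026.7190)
sag = 0.008194 m


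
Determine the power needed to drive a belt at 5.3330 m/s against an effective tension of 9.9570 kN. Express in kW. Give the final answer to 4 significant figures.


P = Te * v = 9.9570 * 5.3330
P = 53.10 kW


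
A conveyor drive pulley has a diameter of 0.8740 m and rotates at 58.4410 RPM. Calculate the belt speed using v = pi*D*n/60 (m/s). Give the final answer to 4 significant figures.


v = pi * 0.8740 * 58.4410 / 60
v = 2.674 m/s


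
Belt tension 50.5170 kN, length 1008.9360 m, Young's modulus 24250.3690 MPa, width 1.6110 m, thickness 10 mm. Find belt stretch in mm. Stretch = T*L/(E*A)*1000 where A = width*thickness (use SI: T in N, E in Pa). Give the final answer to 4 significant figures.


A = 1.6110 * 0.01 = 0.01611 m^2
Stretch = 50.5170*1000 * 1008.9360 / (24250.3690e6 * 0.01611) * 1000
Stretch = 130.5 mm


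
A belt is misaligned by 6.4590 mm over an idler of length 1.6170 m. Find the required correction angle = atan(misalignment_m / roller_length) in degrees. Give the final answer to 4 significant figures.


misalign_m = 6.4590 / 1000 = 0.006459 m
angle = atan(0.006459 / 1.6170)
angle = 0.2289 deg


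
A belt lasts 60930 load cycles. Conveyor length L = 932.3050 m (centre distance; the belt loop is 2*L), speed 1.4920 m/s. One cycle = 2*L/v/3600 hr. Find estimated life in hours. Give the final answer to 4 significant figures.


cycle_time = 2 * 932.3050 / 1.4920 / 3600 = 0.34715 hr
life = 60930 * 0.34715 = 21150 hours


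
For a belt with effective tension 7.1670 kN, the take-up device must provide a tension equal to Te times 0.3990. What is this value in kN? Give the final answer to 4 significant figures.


T_tu = 7.1670 * 0.3990
T_tu = 2.860 kN


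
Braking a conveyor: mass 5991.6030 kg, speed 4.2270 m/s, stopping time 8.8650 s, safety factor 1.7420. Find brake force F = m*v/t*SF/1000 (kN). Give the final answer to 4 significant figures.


F = 5991.6030 * 4.2270 / 8.8650 * 1.7420 / 1000
F = 4.977 kN


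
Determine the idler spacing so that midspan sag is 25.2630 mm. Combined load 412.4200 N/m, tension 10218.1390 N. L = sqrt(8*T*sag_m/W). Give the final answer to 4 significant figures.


sag = 25.2630/1000 = 0.025263 m
L = sqrt(8 * 10218.1390 * 0.025263 / 412.4200)
L = 2.238 m


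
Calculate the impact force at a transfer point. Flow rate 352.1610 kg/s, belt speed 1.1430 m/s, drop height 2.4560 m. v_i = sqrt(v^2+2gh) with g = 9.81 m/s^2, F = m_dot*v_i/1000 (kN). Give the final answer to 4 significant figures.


v_i = sqrt(1.1430^2 + 2*9.81*2.4560) = 7.03514 m/s
F = 352.1610 * 7.03514 / 1000
F = 2.478 kN


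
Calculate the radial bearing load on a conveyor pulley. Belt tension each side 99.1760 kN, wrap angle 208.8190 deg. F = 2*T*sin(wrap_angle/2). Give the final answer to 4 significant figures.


F = 2 * 99.1760 * sin(208.8190/2 deg)
F = 192.1 kN


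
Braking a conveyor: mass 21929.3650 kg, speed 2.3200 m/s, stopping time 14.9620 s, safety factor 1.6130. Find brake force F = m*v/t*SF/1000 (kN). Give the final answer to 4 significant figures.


F = 21929.3650 * 2.3200 / 14.9620 * 1.6130 / 1000
F = 5.485 kN


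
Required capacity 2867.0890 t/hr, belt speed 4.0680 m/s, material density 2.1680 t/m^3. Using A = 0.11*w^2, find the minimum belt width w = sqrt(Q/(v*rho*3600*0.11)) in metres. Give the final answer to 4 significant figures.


A_req = 2867.0890 / (4.0680 * 2.1680 * 3600) = 0.0903022 m^2
w = sqrt(0.0903022 / 0.11)
w = 0.9061 m


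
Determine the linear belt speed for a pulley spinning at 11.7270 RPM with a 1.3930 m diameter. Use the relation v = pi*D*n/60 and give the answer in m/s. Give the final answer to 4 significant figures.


v = pi * 1.3930 * 11.7270 / 60
v = 0.8553 m/s


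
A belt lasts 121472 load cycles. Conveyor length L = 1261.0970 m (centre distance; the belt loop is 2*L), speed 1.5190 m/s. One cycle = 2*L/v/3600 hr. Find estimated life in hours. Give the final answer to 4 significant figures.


cycle_time = 2 * 1261.0970 / 1.5190 / 3600 = 0.461231 hr
life = 121472 * 0.461231 = 56030 hours


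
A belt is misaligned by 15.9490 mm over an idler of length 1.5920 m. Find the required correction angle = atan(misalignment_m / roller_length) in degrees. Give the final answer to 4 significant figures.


misalign_m = 15.9490 / 1000 = 0.015949 m
angle = atan(0.015949 / 1.5920)
angle = 0.5740 deg


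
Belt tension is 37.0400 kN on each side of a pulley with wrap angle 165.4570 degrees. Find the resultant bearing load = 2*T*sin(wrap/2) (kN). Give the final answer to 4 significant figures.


F = 2 * 37.0400 * sin(165.4570/2 deg)
F = 73.48 kN


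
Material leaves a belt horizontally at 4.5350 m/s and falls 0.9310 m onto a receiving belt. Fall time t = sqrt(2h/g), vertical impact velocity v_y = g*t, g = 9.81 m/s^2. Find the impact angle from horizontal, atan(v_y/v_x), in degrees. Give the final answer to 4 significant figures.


t = sqrt(2*0.9310/9.81) = 0.435668 s
v_y = 9.81 * 0.435668 = 4.2739 m/s
angle = atan(4.2739 / 4.5350) = 43.30 deg


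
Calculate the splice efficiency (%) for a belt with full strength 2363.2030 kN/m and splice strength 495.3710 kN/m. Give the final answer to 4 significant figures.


Eff = 495.3710 / 2363.2030 * 100
Eff = 20.96 %


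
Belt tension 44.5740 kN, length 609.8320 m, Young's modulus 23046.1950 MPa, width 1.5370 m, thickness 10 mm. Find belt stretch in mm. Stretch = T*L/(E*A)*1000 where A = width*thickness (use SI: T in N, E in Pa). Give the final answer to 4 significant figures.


A = 1.5370 * 0.01 = 0.01537 m^2
Stretch = 44.5740*1000 * 609.8320 / (23046.1950e6 * 0.01537) * 1000
Stretch = 76.74 mm


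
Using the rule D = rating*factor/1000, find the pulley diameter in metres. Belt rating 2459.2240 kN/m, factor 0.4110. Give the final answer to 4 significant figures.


D = 2459.2240 * 0.4110 / 1000
D = 1.011 m


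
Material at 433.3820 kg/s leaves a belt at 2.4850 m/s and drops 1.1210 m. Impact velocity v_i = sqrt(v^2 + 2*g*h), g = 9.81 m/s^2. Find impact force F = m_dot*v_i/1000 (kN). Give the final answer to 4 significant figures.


v_i = sqrt(2.4850^2 + 2*9.81*1.1210) = 5.30747 m/s
F = 433.3820 * 5.30747 / 1000
F = 2.300 kN


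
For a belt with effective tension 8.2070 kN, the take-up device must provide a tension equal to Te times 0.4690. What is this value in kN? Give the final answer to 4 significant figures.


T_tu = 8.2070 * 0.4690
T_tu = 3.849 kN


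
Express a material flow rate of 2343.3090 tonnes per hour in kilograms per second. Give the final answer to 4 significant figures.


m_dot = 2343.3090 * 1000 / 3600
m_dot = 650.9 kg/s


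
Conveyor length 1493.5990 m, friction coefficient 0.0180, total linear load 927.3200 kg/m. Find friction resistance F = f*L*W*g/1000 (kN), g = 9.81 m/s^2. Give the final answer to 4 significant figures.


F = 0.0180 * 1493.5990 * 927.3200 * 9.81 / 1000
F = 244.6 kN


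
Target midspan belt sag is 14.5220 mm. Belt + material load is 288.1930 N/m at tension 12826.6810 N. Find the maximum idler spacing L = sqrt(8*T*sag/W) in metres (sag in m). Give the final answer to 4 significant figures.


sag = 14.5220/1000 = 0.014522 m
L = sqrt(8 * 12826.6810 * 0.014522 / 288.1930)
L = 2.274 m


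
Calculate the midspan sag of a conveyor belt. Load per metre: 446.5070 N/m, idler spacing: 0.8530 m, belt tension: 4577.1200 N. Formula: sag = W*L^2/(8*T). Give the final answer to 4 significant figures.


sag = 446.5070 * 0.8530^2 / (8 * 4577.1200)
sag = 0.008872 m


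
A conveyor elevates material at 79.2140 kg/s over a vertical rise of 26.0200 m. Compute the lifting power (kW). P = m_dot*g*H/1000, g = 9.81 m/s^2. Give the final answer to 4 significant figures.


P = 79.2140 * 9.81 * 26.0200 / 1000
P = 20.22 kW


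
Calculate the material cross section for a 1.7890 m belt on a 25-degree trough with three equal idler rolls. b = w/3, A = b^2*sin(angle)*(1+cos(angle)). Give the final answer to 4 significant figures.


b = 1.7890/3 = 0.596333 m
A = 0.596333^2 * sin(25 deg) * (1 + cos(25 deg))
A = 0.2865 m^2


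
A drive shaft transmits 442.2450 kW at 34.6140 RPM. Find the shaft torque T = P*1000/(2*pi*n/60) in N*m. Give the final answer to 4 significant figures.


omega = 2*pi*34.6140/60 = 3.62477 rad/s
T = 442.2450*1000 / 3.62477
T = 122000 N*m


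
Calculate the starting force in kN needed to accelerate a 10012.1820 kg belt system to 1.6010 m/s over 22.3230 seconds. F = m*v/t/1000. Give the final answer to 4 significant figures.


F = 10012.1820 * 1.6010 / 22.3230 / 1000
F = 0.7181 kN


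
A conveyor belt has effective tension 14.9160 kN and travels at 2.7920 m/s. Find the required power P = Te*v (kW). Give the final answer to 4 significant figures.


P = Te * v = 14.9160 * 2.7920
P = 41.65 kW


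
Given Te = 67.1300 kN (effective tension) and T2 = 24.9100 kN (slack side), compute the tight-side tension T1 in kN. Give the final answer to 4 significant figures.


T1 = Te + T2 = 67.1300 + 24.9100
T1 = 92.04 kN


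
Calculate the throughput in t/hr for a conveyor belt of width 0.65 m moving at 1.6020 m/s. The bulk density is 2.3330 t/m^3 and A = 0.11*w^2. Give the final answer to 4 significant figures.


A = 0.11 * 0.65^2 = 0.046475 m^2
C = 0.046475 * 1.6020 * 2.3330 * 3600
C = 625.3 t/hr


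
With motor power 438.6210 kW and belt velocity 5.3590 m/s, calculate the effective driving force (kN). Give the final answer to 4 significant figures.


Te = P / v = 438.6210 / 5.3590
Te = 81.85 kN


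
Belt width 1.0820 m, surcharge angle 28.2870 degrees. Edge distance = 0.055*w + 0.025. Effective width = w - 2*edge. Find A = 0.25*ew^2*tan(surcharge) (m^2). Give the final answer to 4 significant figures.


edge = 0.055*1.0820 + 0.025 = 0.08451 m
ew = 1.0820 - 2*0.08451 = 0.91298 m
A = 0.25 * 0.91298^2 * tan(28.2870 deg)
A = 0.1121 m^2


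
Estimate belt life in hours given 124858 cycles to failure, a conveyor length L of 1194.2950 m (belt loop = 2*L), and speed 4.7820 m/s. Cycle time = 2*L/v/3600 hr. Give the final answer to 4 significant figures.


cycle_time = 2 * 1194.2950 / 4.7820 / 3600 = 0.138749 hr
life = 124858 * 0.138749 = 17320 hours


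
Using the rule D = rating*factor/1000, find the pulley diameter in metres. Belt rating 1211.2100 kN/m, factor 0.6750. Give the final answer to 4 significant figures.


D = 1211.2100 * 0.6750 / 1000
D = 0.8176 m


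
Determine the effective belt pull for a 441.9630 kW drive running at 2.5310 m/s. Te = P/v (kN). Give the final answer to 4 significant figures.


Te = P / v = 441.9630 / 2.5310
Te = 174.6 kN


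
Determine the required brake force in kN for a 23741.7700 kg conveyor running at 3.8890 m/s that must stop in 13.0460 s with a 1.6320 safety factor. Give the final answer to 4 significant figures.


F = 23741.7700 * 3.8890 / 13.0460 * 1.6320 / 1000
F = 11.55 kN


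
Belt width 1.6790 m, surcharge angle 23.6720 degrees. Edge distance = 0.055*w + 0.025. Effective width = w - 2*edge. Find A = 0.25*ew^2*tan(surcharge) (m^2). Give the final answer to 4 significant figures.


edge = 0.055*1.6790 + 0.025 = 0.117345 m
ew = 1.6790 - 2*0.117345 = 1.44431 m
A = 0.25 * 1.44431^2 * tan(23.6720 deg)
A = 0.2286 m^2


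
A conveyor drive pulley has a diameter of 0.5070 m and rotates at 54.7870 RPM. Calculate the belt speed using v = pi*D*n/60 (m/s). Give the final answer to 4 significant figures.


v = pi * 0.5070 * 54.7870 / 60
v = 1.454 m/s


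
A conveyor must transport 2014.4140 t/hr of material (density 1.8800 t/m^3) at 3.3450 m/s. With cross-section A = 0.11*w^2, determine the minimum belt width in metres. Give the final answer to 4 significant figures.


A_req = 2014.4140 / (3.3450 * 1.8800 * 3600) = 0.08898 m^2
w = sqrt(0.08898 / 0.11)
w = 0.8994 m


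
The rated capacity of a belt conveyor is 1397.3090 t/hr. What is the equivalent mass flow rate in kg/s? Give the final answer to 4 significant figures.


m_dot = 1397.3090 * 1000 / 3600
m_dot = 388.1 kg/s


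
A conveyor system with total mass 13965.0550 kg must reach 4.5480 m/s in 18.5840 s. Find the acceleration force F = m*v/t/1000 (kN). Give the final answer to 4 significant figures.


F = 13965.0550 * 4.5480 / 18.5840 / 1000
F = 3.418 kN


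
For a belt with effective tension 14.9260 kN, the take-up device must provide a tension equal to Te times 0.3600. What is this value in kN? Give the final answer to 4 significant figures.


T_tu = 14.9260 * 0.3600
T_tu = 5.373 kN


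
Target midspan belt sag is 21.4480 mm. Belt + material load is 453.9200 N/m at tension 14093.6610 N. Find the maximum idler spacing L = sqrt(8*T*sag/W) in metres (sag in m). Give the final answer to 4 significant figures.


sag = 21.4480/1000 = 0.021448 m
L = sqrt(8 * 14093.6610 * 0.021448 / 453.9200)
L = 2.308 m


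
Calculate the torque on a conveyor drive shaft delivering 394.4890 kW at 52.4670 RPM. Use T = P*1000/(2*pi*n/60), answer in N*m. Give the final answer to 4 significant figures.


omega = 2*pi*52.4670/60 = 5.49433 rad/s
T = 394.4890*1000 / 5.49433
T = 71800 N*m


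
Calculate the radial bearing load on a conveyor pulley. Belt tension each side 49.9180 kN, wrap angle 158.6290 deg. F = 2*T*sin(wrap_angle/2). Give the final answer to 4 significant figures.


F = 2 * 49.9180 * sin(158.6290/2 deg)
F = 98.10 kN


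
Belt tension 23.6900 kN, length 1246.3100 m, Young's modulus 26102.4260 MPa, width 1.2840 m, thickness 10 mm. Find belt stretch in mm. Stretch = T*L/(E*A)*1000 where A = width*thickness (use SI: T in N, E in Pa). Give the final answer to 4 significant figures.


A = 1.2840 * 0.01 = 0.01284 m^2
Stretch = 23.6900*1000 * 1246.3100 / (26102.4260e6 * 0.01284) * 1000
Stretch = 88.09 mm


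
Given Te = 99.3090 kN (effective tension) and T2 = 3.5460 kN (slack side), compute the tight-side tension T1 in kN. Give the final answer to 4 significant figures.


T1 = Te + T2 = 99.3090 + 3.5460
T1 = 102.9 kN


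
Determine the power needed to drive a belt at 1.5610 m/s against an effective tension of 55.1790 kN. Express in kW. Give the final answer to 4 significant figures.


P = Te * v = 55.1790 * 1.5610
P = 86.13 kW


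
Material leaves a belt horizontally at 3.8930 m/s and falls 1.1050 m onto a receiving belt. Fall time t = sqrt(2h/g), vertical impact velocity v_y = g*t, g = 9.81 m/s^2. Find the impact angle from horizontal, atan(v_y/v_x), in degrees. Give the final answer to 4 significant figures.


t = sqrt(2*1.1050/9.81) = 0.474637 s
v_y = 9.81 * 0.474637 = 4.65619 m/s
angle = atan(4.65619 / 3.8930) = 50.10 deg


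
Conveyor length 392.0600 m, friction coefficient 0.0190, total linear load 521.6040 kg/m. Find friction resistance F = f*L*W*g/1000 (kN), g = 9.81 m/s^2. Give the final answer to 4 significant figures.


F = 0.0190 * 392.0600 * 521.6040 * 9.81 / 1000
F = 38.12 kN


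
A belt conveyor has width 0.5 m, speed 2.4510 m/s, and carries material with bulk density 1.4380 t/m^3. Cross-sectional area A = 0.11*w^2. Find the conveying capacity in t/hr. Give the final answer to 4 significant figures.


A = 0.11 * 0.5^2 = 0.0275 m^2
C = 0.0275 * 2.4510 * 1.4380 * 3600
C = 348.9 t/hr


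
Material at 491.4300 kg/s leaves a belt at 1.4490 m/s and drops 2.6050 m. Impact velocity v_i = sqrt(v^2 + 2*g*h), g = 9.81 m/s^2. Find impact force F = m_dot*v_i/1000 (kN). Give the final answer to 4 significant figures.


v_i = sqrt(1.4490^2 + 2*9.81*2.6050) = 7.2945 m/s
F = 491.4300 * 7.2945 / 1000
F = 3.585 kN


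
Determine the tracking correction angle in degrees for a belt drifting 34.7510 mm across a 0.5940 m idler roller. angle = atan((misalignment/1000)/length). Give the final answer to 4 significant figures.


misalign_m = 34.7510 / 1000 = 0.034751 m
angle = atan(0.034751 / 0.5940)
angle = 3.348 deg


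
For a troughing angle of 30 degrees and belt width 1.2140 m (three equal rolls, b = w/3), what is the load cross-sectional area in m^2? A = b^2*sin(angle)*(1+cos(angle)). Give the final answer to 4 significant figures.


b = 1.2140/3 = 0.404667 m
A = 0.404667^2 * sin(30 deg) * (1 + cos(30 deg))
A = 0.1528 m^2


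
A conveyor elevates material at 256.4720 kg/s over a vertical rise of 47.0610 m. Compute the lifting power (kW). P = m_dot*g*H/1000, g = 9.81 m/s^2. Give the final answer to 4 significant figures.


P = 256.4720 * 9.81 * 47.0610 / 1000
P = 118.4 kW


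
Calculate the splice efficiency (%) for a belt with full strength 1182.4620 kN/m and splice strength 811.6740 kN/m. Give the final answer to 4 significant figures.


Eff = 811.6740 / 1182.4620 * 100
Eff = 68.64 %


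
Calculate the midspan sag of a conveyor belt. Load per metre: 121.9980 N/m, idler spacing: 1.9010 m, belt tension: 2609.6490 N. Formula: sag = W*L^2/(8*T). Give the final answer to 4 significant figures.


sag = 121.9980 * 1.9010^2 / (8 * 2609.6490)
sag = 0.02112 m


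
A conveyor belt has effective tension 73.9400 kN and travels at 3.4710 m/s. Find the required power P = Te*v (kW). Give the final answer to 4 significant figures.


P = Te * v = 73.9400 * 3.4710
P = 256.6 kW


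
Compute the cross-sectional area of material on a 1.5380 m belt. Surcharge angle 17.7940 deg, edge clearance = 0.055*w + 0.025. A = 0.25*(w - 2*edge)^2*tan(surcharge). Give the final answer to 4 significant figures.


edge = 0.055*1.5380 + 0.025 = 0.10959 m
ew = 1.5380 - 2*0.10959 = 1.31882 m
A = 0.25 * 1.31882^2 * tan(17.7940 deg)
A = 0.1396 m^2


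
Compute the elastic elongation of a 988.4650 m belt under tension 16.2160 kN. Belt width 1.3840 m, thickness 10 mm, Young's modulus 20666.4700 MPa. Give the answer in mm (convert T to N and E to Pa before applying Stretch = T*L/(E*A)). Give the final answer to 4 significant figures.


A = 1.3840 * 0.01 = 0.01384 m^2
Stretch = 16.2160*1000 * 988.4650 / (20666.4700e6 * 0.01384) * 1000
Stretch = 56.04 mm


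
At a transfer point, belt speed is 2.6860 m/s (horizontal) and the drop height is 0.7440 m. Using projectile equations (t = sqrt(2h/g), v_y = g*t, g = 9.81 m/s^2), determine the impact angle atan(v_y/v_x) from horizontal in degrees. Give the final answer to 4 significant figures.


t = sqrt(2*0.7440/9.81) = 0.389464 s
v_y = 9.81 * 0.389464 = 3.82064 m/s
angle = atan(3.82064 / 2.6860) = 54.89 deg


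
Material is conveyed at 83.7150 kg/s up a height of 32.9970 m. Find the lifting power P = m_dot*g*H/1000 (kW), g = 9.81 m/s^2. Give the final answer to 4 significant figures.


P = 83.7150 * 9.81 * 32.9970 / 1000
P = 27.10 kW


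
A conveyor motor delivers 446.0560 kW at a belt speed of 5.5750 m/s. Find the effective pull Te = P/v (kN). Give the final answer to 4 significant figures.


Te = P / v = 446.0560 / 5.5750
Te = 80.01 kN


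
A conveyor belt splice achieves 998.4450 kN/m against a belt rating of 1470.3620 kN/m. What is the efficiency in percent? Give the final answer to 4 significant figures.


Eff = 998.4450 / 1470.3620 * 100
Eff = 67.90 %


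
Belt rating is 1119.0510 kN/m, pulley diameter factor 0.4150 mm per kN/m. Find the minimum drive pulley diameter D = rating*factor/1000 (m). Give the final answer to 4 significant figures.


D = 1119.0510 * 0.4150 / 1000
D = 0.4644 m


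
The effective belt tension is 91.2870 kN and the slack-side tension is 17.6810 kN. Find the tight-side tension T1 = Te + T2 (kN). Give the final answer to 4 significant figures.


T1 = Te + T2 = 91.2870 + 17.6810
T1 = 109.0 kN


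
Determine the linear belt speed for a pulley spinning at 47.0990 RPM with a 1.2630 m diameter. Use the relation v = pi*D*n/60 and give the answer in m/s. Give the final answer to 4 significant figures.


v = pi * 1.2630 * 47.0990 / 60
v = 3.115 m/s


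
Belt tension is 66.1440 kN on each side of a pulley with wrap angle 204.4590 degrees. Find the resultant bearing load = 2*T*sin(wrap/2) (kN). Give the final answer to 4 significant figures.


F = 2 * 66.1440 * sin(204.4590/2 deg)
F = 129.3 kN


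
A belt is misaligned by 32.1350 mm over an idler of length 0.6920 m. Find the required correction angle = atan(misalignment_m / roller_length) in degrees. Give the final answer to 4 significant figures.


misalign_m = 32.1350 / 1000 = 0.032135 m
angle = atan(0.032135 / 0.6920)
angle = 2.659 deg


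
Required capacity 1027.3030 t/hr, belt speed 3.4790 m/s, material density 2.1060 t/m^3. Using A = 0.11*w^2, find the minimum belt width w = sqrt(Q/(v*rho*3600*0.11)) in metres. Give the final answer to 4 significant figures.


A_req = 1027.3030 / (3.4790 * 2.1060 * 3600) = 0.0389478 m^2
w = sqrt(0.0389478 / 0.11)
w = 0.5950 m


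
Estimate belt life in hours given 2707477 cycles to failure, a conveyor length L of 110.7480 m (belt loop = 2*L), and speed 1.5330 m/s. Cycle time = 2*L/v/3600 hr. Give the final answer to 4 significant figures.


cycle_time = 2 * 110.7480 / 1.5330 / 3600 = 0.0401348 hr
life = 2707477 * 0.0401348 = 108700 hours


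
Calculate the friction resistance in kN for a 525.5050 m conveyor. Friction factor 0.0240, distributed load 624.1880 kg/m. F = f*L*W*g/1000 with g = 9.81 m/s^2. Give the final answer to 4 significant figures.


F = 0.0240 * 525.5050 * 624.1880 * 9.81 / 1000
F = 77.23 kN


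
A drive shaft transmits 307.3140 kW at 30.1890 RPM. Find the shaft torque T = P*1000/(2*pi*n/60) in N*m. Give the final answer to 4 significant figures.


omega = 2*pi*30.1890/60 = 3.16138 rad/s
T = 307.3140*1000 / 3.16138
T = 97210 N*m


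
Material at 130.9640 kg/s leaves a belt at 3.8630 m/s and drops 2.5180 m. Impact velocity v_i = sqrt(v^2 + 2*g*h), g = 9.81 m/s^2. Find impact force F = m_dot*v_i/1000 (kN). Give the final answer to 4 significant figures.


v_i = sqrt(3.8630^2 + 2*9.81*2.5180) = 8.02034 m/s
F = 130.9640 * 8.02034 / 1000
F = 1.050 kN


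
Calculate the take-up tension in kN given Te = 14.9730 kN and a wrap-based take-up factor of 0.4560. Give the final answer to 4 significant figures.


T_tu = 14.9730 * 0.4560
T_tu = 6.828 kN


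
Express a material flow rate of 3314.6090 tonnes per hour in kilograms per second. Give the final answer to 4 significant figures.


m_dot = 3314.6090 * 1000 / 3600
m_dot = 920.7 kg/s


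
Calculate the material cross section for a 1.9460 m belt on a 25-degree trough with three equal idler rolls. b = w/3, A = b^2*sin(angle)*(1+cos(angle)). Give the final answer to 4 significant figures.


b = 1.9460/3 = 0.648667 m
A = 0.648667^2 * sin(25 deg) * (1 + cos(25 deg))
A = 0.3390 m^2


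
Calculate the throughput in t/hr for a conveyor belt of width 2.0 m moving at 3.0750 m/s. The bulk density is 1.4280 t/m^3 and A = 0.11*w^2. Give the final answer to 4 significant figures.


A = 0.11 * 2.0^2 = 0.44 m^2
C = 0.44 * 3.0750 * 1.4280 * 3600
C = 6956 t/hr


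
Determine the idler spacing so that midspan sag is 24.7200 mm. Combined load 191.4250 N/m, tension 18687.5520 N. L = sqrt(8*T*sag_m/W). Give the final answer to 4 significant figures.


sag = 24.7200/1000 = 0.024720 m
L = sqrt(8 * 18687.5520 * 0.024720 / 191.4250)
L = 4.394 m


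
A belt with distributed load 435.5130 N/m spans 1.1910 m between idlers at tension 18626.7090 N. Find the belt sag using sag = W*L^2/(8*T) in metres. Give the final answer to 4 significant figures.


sag = 435.5130 * 1.1910^2 / (8 * 18626.7090)
sag = 0.004146 m


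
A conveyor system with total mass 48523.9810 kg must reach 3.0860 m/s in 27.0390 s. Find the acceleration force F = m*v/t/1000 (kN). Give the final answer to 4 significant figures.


F = 48523.9810 * 3.0860 / 27.0390 / 1000
F = 5.538 kN


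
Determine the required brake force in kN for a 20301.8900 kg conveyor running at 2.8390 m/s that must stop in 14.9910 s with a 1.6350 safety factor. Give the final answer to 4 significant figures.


F = 20301.8900 * 2.8390 / 14.9910 * 1.6350 / 1000
F = 6.286 kN


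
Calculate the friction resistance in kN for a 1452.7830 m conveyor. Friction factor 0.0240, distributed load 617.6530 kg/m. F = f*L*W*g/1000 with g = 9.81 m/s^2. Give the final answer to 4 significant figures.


F = 0.0240 * 1452.7830 * 617.6530 * 9.81 / 1000
F = 211.3 kN


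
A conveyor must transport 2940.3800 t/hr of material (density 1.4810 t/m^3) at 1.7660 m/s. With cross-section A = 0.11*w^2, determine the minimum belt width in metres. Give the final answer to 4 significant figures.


A_req = 2940.3800 / (1.7660 * 1.4810 * 3600) = 0.312288 m^2
w = sqrt(0.312288 / 0.11)
w = 1.685 m


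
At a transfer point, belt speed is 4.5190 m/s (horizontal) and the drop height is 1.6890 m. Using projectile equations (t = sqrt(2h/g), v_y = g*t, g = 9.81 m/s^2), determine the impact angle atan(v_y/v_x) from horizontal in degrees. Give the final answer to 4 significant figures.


t = sqrt(2*1.6890/9.81) = 0.586807 s
v_y = 9.81 * 0.586807 = 5.75658 m/s
angle = atan(5.75658 / 4.5190) = 51.87 deg


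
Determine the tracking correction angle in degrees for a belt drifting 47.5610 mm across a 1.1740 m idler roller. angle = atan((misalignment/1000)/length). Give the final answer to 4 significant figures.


misalign_m = 47.5610 / 1000 = 0.047561 m
angle = atan(0.047561 / 1.1740)
angle = 2.320 deg


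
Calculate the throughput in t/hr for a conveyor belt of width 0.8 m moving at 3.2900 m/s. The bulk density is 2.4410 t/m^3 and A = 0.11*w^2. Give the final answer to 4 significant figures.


A = 0.11 * 0.8^2 = 0.0704 m^2
C = 0.0704 * 3.2900 * 2.4410 * 3600
C = 2035 t/hr


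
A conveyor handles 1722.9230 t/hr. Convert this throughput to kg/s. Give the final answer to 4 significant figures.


m_dot = 1722.9230 * 1000 / 3600
m_dot = 478.6 kg/s


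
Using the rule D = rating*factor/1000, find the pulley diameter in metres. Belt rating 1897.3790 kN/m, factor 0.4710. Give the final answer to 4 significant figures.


D = 1897.3790 * 0.4710 / 1000
D = 0.8937 m


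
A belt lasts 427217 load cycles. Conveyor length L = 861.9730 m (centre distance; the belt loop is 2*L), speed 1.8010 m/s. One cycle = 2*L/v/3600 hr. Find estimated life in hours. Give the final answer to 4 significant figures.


cycle_time = 2 * 861.9730 / 1.8010 / 3600 = 0.265893 hr
life = 427217 * 0.265893 = 113600 hours


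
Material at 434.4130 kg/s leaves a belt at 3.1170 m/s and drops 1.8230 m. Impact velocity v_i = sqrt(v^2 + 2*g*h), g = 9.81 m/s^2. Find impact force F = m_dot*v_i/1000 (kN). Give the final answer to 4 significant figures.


v_i = sqrt(3.1170^2 + 2*9.81*1.8230) = 6.7441 m/s
F = 434.4130 * 6.7441 / 1000
F = 2.930 kN


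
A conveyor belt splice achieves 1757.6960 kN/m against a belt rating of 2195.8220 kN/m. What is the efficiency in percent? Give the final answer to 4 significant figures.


Eff = 1757.6960 / 2195.8220 * 100
Eff = 80.05 %


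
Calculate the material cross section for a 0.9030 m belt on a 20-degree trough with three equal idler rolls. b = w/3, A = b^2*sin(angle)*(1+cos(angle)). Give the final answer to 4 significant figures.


b = 0.9030/3 = 0.301 m
A = 0.301^2 * sin(20 deg) * (1 + cos(20 deg))
A = 0.06011 m^2


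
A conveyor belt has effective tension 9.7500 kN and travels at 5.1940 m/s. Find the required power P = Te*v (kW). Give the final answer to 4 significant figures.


P = Te * v = 9.7500 * 5.1940
P = 50.64 kW


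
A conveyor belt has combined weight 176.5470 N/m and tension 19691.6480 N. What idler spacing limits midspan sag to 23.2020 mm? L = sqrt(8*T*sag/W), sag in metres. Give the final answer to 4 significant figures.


sag = 23.2020/1000 = 0.023202 m
L = sqrt(8 * 19691.6480 * 0.023202 / 176.5470)
L = 4.550 m


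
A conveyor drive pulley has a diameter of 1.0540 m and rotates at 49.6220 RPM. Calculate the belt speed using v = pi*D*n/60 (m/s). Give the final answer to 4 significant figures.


v = pi * 1.0540 * 49.6220 / 60
v = 2.739 m/s


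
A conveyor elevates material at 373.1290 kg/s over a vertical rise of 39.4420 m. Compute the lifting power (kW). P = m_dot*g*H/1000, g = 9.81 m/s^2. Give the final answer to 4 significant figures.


P = 373.1290 * 9.81 * 39.4420 / 1000
P = 144.4 kW


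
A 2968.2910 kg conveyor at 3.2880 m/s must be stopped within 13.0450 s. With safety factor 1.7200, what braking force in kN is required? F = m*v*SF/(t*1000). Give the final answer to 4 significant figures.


F = 2968.2910 * 3.2880 / 13.0450 * 1.7200 / 1000
F = 1.287 kN


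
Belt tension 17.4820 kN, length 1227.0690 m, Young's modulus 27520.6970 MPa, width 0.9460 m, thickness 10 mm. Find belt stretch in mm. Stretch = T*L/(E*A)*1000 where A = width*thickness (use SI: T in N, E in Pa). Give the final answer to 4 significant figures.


A = 0.9460 * 0.01 = 0.00946 m^2
Stretch = 17.4820*1000 * 1227.0690 / (27520.6970e6 * 0.00946) * 1000
Stretch = 82.40 mm


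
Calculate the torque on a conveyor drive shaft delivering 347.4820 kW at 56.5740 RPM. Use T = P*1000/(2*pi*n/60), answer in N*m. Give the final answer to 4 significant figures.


omega = 2*pi*56.5740/60 = 5.92442 rad/s
T = 347.4820*1000 / 5.92442
T = 58650 N*m


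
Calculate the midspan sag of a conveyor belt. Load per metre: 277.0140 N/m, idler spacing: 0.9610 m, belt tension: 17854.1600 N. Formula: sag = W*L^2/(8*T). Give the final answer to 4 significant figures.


sag = 277.0140 * 0.9610^2 / (8 * 17854.1600)
sag = 0.001791 m


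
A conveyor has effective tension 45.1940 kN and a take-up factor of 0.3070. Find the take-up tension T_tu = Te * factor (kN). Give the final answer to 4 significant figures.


T_tu = 45.1940 * 0.3070
T_tu = 13.87 kN


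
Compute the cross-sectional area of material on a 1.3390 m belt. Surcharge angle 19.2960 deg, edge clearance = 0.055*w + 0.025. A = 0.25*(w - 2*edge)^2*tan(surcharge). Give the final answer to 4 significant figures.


edge = 0.055*1.3390 + 0.025 = 0.098645 m
ew = 1.3390 - 2*0.098645 = 1.14171 m
A = 0.25 * 1.14171^2 * tan(19.2960 deg)
A = 0.1141 m^2


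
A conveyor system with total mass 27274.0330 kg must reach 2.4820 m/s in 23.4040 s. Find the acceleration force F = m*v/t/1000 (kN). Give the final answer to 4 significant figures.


F = 27274.0330 * 2.4820 / 23.4040 / 1000
F = 2.892 kN


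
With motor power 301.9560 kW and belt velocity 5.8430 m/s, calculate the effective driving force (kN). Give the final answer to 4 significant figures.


Te = P / v = 301.9560 / 5.8430
Te = 51.68 kN


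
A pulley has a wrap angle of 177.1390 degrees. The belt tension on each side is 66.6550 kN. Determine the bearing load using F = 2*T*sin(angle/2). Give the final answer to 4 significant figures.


F = 2 * 66.6550 * sin(177.1390/2 deg)
F = 133.3 kN


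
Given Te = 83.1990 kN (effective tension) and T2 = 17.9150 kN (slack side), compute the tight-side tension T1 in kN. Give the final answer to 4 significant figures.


T1 = Te + T2 = 83.1990 + 17.9150
T1 = 101.1 kN


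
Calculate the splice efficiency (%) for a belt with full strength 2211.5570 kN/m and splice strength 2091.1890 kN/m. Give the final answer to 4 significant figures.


Eff = 2091.1890 / 2211.5570 * 100
Eff = 94.56 %


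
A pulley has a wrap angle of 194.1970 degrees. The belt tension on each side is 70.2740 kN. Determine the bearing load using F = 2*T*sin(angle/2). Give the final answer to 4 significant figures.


F = 2 * 70.2740 * sin(194.1970/2 deg)
F = 139.5 kN


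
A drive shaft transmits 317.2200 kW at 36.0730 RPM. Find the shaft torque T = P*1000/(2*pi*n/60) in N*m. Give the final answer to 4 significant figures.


omega = 2*pi*36.0730/60 = 3.77756 rad/s
T = 317.2200*1000 / 3.77756
T = 83970 N*m


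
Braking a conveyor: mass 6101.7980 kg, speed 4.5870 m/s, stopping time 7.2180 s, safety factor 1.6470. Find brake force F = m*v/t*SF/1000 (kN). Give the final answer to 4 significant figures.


F = 6101.7980 * 4.5870 / 7.2180 * 1.6470 / 1000
F = 6.387 kN


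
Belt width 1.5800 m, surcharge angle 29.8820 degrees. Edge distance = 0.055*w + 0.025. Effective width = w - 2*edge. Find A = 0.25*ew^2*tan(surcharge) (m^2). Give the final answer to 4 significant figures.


edge = 0.055*1.5800 + 0.025 = 0.1119 m
ew = 1.5800 - 2*0.1119 = 1.3562 m
A = 0.25 * 1.3562^2 * tan(29.8820 deg)
A = 0.2642 m^2


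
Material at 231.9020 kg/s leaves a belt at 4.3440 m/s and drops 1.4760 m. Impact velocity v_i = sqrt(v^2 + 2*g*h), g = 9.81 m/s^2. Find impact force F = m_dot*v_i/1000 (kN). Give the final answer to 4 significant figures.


v_i = sqrt(4.3440^2 + 2*9.81*1.4760) = 6.91588 m/s
F = 231.9020 * 6.91588 / 1000
F = 1.604 kN
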